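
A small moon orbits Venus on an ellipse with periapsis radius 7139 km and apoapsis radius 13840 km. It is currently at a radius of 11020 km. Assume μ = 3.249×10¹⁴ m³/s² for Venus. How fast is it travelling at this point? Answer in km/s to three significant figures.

v ≈ 5.29 km/s

Semi-major axis a = (r_p + r_a)/2 = 10490 km = 1.049×10⁷ m.
Vis-viva: v² = μ(2/r − 1/a) = 3.249×10¹⁴ × (1.815×10⁻⁷ − 9.533×10⁻⁸) = 2.799×10⁷ m²/s².
v = 5291 m/s = 5.291 km/s.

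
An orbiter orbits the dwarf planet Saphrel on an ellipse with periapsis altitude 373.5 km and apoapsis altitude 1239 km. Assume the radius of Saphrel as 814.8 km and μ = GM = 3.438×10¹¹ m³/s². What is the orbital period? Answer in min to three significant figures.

T ≈ 369 min

r_p = 814.8 + 373.5 = 1188.3 km = 1.1883×10⁶ m.
r_a = 814.8 + 1239 = 2053.8 km = 2.0538×10⁶ m.
Semi-major axis a = (r_p + r_a)/2 = (1188.3 + 2053.8)/2 = 1621.1 km = 1.621×10⁶ m.
By Kepler's third law T = 2π√(a³/μ) = 2π × 3.520×10³ = 2.212×10⁴ s.
= 368.6 min.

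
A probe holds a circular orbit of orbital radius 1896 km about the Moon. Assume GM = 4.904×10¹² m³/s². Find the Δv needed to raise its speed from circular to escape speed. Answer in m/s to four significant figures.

Δv ≈ 666.2 m/s

r = 1896 km = 1.896×10⁶ m.
Circular speed v_c = √(μ/r) = 1608 m/s.
Escape speed v_esc = √(2μ/r) = √2 × v_c = 2274 m/s.
Δv = v_esc − v_c = 666.2 m/s.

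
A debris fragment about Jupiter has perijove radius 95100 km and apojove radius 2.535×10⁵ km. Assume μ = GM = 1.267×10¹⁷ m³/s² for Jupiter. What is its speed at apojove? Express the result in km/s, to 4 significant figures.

Semi-major axis a = (r_p + r_a)/2 = 1.7430×10⁵ km = 1.743×10⁸ m.
Vis-viva: v² = μ(2/r − 1/a) = 1.267×10¹⁷ × (7.890×10⁻⁹ − 5.737×10⁻⁹) = 2.727×10⁸ m²/s².
v = 16510 m/s = 16.51 km/s.

v ≈ 16.51 km/s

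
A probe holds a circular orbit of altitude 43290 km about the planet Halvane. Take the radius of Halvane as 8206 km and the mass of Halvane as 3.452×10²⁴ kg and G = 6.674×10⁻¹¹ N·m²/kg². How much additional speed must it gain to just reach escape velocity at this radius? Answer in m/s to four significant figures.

μ = GM = 6.674×10⁻¹¹ × 3.452×10²⁴ = 2.304×10¹⁴ m³/s².
r = 8206 + 43290 = 51496 km = 5.1496×10⁷ m.
Circular speed v_c = √(μ/r) = 2115 m/s.
Escape speed v_esc = √(2μ/r) = √2 × v_c = 2991 m/s.
Δv = v_esc − v_c = 876.1 m/s.

Δv ≈ 876.1 m/s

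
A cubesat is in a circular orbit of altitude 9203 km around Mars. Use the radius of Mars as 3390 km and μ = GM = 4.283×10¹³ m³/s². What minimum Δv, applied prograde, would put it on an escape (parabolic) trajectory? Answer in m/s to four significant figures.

r = 3390 + 9203 = 12593 km = 1.2593×10⁷ m.
Circular speed v_c = √(μ/r) = 1844 m/s.
Escape speed v_esc = √(2μ/r) = √2 × v_c = 2608 m/s.
Δv = v_esc − v_c = 763.9 m/s.

Δv ≈ 763.9 m/s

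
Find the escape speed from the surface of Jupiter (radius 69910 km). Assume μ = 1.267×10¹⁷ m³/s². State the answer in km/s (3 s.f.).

v_esc ≈ 60.2 km/s

r = R = 6.991×10⁷ m.
Escape speed v_esc = √(2μ/r) = √(2 × 1.267×10¹⁷ / 6.991×10⁷) = √(3.625×10⁹) = 60210 m/s.
= 60.21 km/s.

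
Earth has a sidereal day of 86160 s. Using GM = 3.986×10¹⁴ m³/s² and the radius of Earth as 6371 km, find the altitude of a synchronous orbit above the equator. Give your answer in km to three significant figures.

h_sync ≈ 35800 km

A synchronous orbit has period T, so by Kepler's third law a = (μT²/4π²)^(1/3).
μT²/4π² = 3.986×10¹⁴ × (8.616×10⁴)² / 39.48 = 7.495×10²² m³.
a = 4.216×10⁷ m = 42163 km.
Altitude h = a − R = 42163 − 6371 = 35792 km.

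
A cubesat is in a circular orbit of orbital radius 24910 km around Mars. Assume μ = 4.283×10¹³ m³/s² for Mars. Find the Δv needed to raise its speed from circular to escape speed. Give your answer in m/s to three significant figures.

Δv ≈ 543 m/s

r = 24910 km = 2.491×10⁷ m.
Circular speed v_c = √(μ/r) = 1311 m/s.
Escape speed v_esc = √(2μ/r) = √2 × v_c = 1854 m/s.
Δv = v_esc − v_c = 543.1 m/s.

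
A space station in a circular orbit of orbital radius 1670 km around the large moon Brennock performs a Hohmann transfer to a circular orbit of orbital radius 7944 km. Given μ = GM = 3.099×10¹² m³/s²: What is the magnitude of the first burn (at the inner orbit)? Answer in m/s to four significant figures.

Δv ≈ 389.0 m/s

r₁ = 1670 km = 1.670×10⁶ m.
r₂ = 7944 km = 7.944×10⁶ m.
Transfer ellipse a_t = (r₁ + r₂)/2 = 4.807×10⁶ m.
At r₁: circular v_c1 = √(μ/r₁) = 1362 m/s; transfer-periapsis v_p = √[μ(2/r₁ − 1/a_t)] = 1751 m/s.
Δv₁ = v_p − v_c1 = 389.0 m/s.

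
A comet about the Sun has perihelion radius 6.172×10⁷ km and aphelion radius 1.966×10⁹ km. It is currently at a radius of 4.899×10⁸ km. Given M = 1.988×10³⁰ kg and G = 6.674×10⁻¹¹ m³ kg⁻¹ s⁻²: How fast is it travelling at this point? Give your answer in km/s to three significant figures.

v ≈ 20.3 km/s

μ = GM = 6.674×10⁻¹¹ × 1.988×10³⁰ = 1.327×10²⁰ m³/s².
Semi-major axis a = (r_p + r_a)/2 = 1.0139×10⁹ km = 1.014×10¹² m.
Vis-viva: v² = μ(2/r − 1/a) = 1.327×10²⁰ × (4.082×10⁻¹² − 9.863×10⁻¹³) = 4.108×10⁸ m²/s².
v = 20270 m/s = 20.27 km/s.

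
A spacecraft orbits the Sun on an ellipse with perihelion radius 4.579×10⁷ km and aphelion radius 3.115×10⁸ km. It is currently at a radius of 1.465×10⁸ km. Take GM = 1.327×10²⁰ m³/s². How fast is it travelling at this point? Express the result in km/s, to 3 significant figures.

Semi-major axis a = (r_p + r_a)/2 = 1.7864×10⁸ km = 1.786×10¹¹ m.
Vis-viva: v² = μ(2/r − 1/a) = 1.327×10²⁰ × (1.365×10⁻¹¹ − 5.598×10⁻¹²) = 1.069×10⁹ m²/s².
v = 32690 m/s = 32.69 km/s.

v ≈ 32.7 km/s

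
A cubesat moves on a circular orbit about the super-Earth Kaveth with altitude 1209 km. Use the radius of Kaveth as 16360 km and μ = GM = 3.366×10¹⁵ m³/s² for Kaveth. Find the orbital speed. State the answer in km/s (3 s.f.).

v ≈ 13.8 km/s

r = 16360 + 1209 = 17569 km = 1.7569×10⁷ m.
For a circular orbit v = √(μ/r) = √(3.366×10¹⁵ / 1.757×10⁷) = √(1.916×10⁸) = 13840 m/s.
That is 13.84 km/s.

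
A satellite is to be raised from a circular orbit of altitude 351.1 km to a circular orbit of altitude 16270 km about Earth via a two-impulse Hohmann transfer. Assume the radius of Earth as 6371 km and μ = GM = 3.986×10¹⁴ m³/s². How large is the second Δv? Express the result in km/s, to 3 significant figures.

Δv ≈ 1.36 km/s

r₁ = 6371 + 351.1 = 6722.1 km = 6.7221×10⁶ m.
r₂ = 6371 + 16270 = 22641 km = 2.2641×10⁷ m.
Transfer ellipse a_t = (r₁ + r₂)/2 = 1.468×10⁷ m.
At r₁: circular v_c1 = √(μ/r₁) = 7700 m/s; transfer-perigee v_p = √[μ(2/r₁ − 1/a_t)] = 9563 m/s.
At r₂: circular v_c2 = √(μ/r₂) = 4196 m/s; transfer-apogee v_a = √[μ(2/r₂ − 1/a_t)] = 2839 m/s.
Δv₂ = v_c2 − v_a = 1357 m/s.
= 1.357 km/s.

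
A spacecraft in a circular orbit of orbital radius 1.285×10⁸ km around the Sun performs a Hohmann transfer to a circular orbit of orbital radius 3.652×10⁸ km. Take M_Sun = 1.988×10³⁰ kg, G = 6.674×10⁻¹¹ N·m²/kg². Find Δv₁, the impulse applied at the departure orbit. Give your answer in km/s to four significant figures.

Δv ≈ 6.951 km/s

μ = GM = 6.674×10⁻¹¹ × 1.988×10³⁰ = 1.327×10²⁰ m³/s².
r₁ = 1.285×10⁸ km = 1.285×10¹¹ m.
r₂ = 3.652×10⁸ km = 3.652×10¹¹ m.
Transfer ellipse a_t = (r₁ + r₂)/2 = 2.468×10¹¹ m.
At r₁: circular v_c1 = √(μ/r₁) = 32130 m/s; transfer-perihelion v_p = √[μ(2/r₁ − 1/a_t)] = 39080 m/s.
Δv₁ = v_p − v_c1 = 6951 m/s.
= 6.951 km/s.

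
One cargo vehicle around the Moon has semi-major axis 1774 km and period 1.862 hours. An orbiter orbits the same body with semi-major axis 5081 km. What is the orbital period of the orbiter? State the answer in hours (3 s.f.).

T₂ ≈ 9.03 hours

Kepler's third law: T² ∝ a³, so T₂ = T₁ (a₂/a₁)^(3/2).
a₂/a₁ = 2.864, (a₂/a₁)^(3/2) = 4.847.
T₂ = 1.862 × 4.847 = 9.026 hours.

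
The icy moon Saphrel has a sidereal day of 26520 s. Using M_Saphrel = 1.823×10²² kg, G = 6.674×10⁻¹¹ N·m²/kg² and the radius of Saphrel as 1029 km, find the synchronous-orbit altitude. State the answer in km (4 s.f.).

μ = GM = 6.674×10⁻¹¹ × 1.823×10²² = 1.217×10¹² m³/s².
A synchronous orbit has period T, so by Kepler's third law a = (μT²/4π²)^(1/3).
μT²/4π² = 1.217×10¹² × (2.652×10⁴)² / 39.48 = 2.168×10¹⁹ m³.
a = 2.788×10⁶ m = 2788.2 km.
Altitude h = a − R = 2788.2 − 1029 = 1759.2 km.

h_sync ≈ 1759 km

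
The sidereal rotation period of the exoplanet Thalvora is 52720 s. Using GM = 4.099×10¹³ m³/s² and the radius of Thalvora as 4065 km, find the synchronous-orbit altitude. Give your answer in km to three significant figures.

h_sync ≈ 10200 km

A synchronous orbit has period T, so by Kepler's third law a = (μT²/4π²)^(1/3).
μT²/4π² = 4.099×10¹³ × (5.272×10⁴)² / 39.48 = 2.886×10²¹ m³.
a = 1.424×10⁷ m = 14237 km.
Altitude h = a − R = 14237 − 4065 = 10172 km.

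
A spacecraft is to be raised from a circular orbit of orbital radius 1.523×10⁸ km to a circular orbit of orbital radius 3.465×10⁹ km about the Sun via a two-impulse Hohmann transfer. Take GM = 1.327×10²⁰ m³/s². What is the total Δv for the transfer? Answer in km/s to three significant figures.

r₁ = 1.523×10⁸ km = 1.523×10¹¹ m.
r₂ = 3.465×10⁹ km = 3.465×10¹² m.
Transfer ellipse a_t = (r₁ + r₂)/2 = 1.809×10¹² m.
At r₁: circular v_c1 = √(μ/r₁) = 29520 m/s; transfer-perihelion v_p = √[μ(2/r₁ − 1/a_t)] = 40860 m/s.
Δv₁ = v_p − v_c1 = 11340 m/s.
At r₂: circular v_c2 = √(μ/r₂) = 6188 m/s; transfer-aphelion v_a = √[μ(2/r₂ − 1/a_t)] = 1796 m/s.
Δv₂ = v_c2 − v_a = 4393 m/s.
Total Δv = Δv₁ + Δv₂ = 15730 m/s = 15.73 km/s.

Δv_total ≈ 15.7 km/s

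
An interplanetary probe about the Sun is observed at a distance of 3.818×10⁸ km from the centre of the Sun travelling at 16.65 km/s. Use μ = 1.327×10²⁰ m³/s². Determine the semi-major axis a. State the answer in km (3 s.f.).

r = 3.818×10¹¹ m.
Vis-viva rearranged: 1/a = 2/r − v²/μ = 5.238×10⁻¹² − 2.089×10⁻¹² = 3.149×10⁻¹² m⁻¹.
a = 3.175×10¹¹ m = 3.1754×10⁸ km.

a ≈ 3.18×10⁸ km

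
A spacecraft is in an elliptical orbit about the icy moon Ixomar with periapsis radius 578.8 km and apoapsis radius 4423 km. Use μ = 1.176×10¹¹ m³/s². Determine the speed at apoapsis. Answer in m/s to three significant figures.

Semi-major axis a = (r_p + r_a)/2 = 2500.9 km = 2.501×10⁶ m.
Vis-viva: v² = μ(2/r − 1/a) = 1.176×10¹¹ × (4.522×10⁻⁷ − 3.999×10⁻⁷) = 6.154×10³ m²/s².
v = 78.44 m/s.

v ≈ 78.4 m/s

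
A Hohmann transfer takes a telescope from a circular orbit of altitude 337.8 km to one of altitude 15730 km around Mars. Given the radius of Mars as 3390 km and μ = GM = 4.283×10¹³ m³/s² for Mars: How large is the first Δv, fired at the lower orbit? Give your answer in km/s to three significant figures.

Δv ≈ 0.996 km/s

r₁ = 3390 + 337.8 = 3727.8 km = 3.7278×10⁶ m.
r₂ = 3390 + 15730 = 19120 km = 1.9120×10⁷ m.
Transfer ellipse a_t = (r₁ + r₂)/2 = 1.142×10⁷ m.
At r₁: circular v_c1 = √(μ/r₁) = 3390 m/s; transfer-periapsis v_p = √[μ(2/r₁ − 1/a_t)] = 4385 m/s.
Δv₁ = v_p − v_c1 = 995.6 m/s.
= 0.9956 km/s.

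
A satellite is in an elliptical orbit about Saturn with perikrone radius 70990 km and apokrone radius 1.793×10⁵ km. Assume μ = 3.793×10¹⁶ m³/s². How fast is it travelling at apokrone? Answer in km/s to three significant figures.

v ≈ 11.0 km/s

Semi-major axis a = (r_p + r_a)/2 = 1.2514×10⁵ km = 1.251×10⁸ m.
Vis-viva: v² = μ(2/r − 1/a) = 3.793×10¹⁶ × (1.115×10⁻⁸ − 7.991×10⁻⁹) = 1.200×10⁸ m²/s².
v = 10950 m/s = 10.95 km/s.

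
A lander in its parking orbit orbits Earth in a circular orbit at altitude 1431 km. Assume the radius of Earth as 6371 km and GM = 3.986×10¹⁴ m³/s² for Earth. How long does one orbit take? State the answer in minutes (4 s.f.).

r = 6371 + 1431 = 7802.0 km = 7.8020×10⁶ m.
Kepler's third law: T = 2π√(r³/μ) = 2π√((7.802×10⁶)³ / 3.986×10¹⁴).
r³/μ = 1.191×10⁶ s², so T = 2π × 1.092×10³ = 6.858×10³ s.
Converting: 6.858×10³ s ÷ 60.00 = 114.3 minutes.

T ≈ 114.3 minutes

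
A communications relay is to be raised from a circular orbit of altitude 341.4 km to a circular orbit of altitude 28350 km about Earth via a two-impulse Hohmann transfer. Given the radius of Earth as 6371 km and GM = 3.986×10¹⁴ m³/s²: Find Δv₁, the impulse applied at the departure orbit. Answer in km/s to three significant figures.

Δv ≈ 2.27 km/s

r₁ = 6371 + 341.4 = 6712.4 km = 6.7124×10⁶ m.
r₂ = 6371 + 28350 = 34721 km = 3.4721×10⁷ m.
Transfer ellipse a_t = (r₁ + r₂)/2 = 2.072×10⁷ m.
At r₁: circular v_c1 = √(μ/r₁) = 7706 m/s; transfer-perigee v_p = √[μ(2/r₁ − 1/a_t)] = 9976 m/s.
Δv₁ = v_p − v_c1 = 2270 m/s.
= 2.270 km/s.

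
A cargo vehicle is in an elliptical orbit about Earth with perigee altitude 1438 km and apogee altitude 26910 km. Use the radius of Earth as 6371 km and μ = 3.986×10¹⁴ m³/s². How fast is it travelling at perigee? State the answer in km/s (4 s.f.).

v ≈ 9.093 km/s

r_p = 6371 + 1438 = 7809.0 km = 7.8090×10⁶ m.
r_a = 6371 + 26910 = 33281 km = 3.3281×10⁷ m.
Semi-major axis a = (r_p + r_a)/2 = 20545 km = 2.054×10⁷ m.
Vis-viva: v² = μ(2/r − 1/a) = 3.986×10¹⁴ × (2.561×10⁻⁷ − 4.867×10⁻⁸) = 8.269×10⁷ m²/s².
v = 9093 m/s = 9.093 km/s.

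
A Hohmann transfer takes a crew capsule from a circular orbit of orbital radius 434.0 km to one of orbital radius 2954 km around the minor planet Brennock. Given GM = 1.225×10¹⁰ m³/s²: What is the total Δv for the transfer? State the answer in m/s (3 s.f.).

r₁ = 434.0 km = 4.340×10⁵ m.
r₂ = 2954 km = 2.954×10⁶ m.
Transfer ellipse a_t = (r₁ + r₂)/2 = 1.694×10⁶ m.
At r₁: circular v_c1 = √(μ/r₁) = 168.0 m/s; transfer-periapsis v_p = √[μ(2/r₁ − 1/a_t)] = 221.9 m/s.
Δv₁ = v_p − v_c1 = 53.85 m/s.
At r₂: circular v_c2 = √(μ/r₂) = 64.40 m/s; transfer-apoapsis v_a = √[μ(2/r₂ − 1/a_t)] = 32.59 m/s.
Δv₂ = v_c2 − v_a = 31.80 m/s.
Total Δv = Δv₁ + Δv₂ = 85.65 m/s.

Δv_total ≈ 85.7 m/s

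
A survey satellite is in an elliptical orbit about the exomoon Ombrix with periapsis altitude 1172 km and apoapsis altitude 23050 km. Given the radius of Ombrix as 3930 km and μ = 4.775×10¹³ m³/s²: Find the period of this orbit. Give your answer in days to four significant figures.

r_p = 3930 + 1172 = 5102.0 km = 5.1020×10⁶ m.
r_a = 3930 + 23050 = 26980 km = 2.6980×10⁷ m.
Semi-major axis a = (r_p + r_a)/2 = (5102.0 + 26980)/2 = 16041 km = 1.604×10⁷ m.
By Kepler's third law T = 2π√(a³/μ) = 2π × 9.297×10³ = 5.842×10⁴ s.
= 0.6761 days.

T ≈ 0.6761 days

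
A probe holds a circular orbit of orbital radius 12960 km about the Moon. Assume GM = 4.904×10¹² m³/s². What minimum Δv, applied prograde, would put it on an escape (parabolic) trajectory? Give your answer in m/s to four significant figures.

r = 12960 km = 1.296×10⁷ m.
Circular speed v_c = √(μ/r) = 615.1 m/s.
Escape speed v_esc = √(2μ/r) = √2 × v_c = 869.9 m/s.
Δv = v_esc − v_c = 254.8 m/s.

Δv ≈ 254.8 m/s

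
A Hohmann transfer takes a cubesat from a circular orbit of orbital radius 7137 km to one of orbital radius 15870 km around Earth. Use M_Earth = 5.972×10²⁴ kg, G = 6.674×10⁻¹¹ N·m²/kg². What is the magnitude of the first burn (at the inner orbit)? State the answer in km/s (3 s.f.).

μ = GM = 6.674×10⁻¹¹ × 5.972×10²⁴ = 3.986×10¹⁴ m³/s².
r₁ = 7137 km = 7.137×10⁶ m.
r₂ = 15870 km = 1.587×10⁷ m.
Transfer ellipse a_t = (r₁ + r₂)/2 = 1.150×10⁷ m.
At r₁: circular v_c1 = √(μ/r₁) = 7473 m/s; transfer-perigee v_p = √[μ(2/r₁ − 1/a_t)] = 8777 m/s.
Δv₁ = v_p − v_c1 = 1304 m/s.
= 1.304 km/s.

Δv ≈ 1.30 km/s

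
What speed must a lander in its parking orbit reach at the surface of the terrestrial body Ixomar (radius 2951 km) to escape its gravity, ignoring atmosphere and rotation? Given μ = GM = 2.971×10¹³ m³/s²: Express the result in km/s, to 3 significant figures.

v_esc ≈ 4.49 km/s

r = R = 2.951×10⁶ m.
Escape speed v_esc = √(2μ/r) = √(2 × 2.971×10¹³ / 2.951×10⁶) = √(2.014×10⁷) = 4487 m/s.
= 4.487 km/s.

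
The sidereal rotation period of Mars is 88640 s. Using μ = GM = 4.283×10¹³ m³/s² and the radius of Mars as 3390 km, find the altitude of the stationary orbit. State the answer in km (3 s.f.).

A synchronous orbit has period T, so by Kepler's third law a = (μT²/4π²)^(1/3).
μT²/4π² = 4.283×10¹³ × (8.864×10⁴)² / 39.48 = 8.524×10²¹ m³.
a = 2.043×10⁷ m = 20428 km.
Altitude h = a − R = 20428 − 3390 = 17038 km.

h_sync ≈ 17000 km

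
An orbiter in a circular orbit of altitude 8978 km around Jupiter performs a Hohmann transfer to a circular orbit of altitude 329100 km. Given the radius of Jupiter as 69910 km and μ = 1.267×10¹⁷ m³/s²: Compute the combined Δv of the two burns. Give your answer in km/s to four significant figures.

r₁ = 69910 + 8978 = 78888 km = 7.8888×10⁷ m.
r₂ = 69910 + 329100 = 399010 km = 3.9901×10⁸ m.
Transfer ellipse a_t = (r₁ + r₂)/2 = 2.389×10⁸ m.
At r₁: circular v_c1 = √(μ/r₁) = 40080 m/s; transfer-perijove v_p = √[μ(2/r₁ − 1/a_t)] = 51790 m/s.
Δv₁ = v_p − v_c1 = 11710 m/s.
At r₂: circular v_c2 = √(μ/r₂) = 17820 m/s; transfer-apojove v_a = √[μ(2/r₂ − 1/a_t)] = 10240 m/s.
Δv₂ = v_c2 − v_a = 7581 m/s.
Total Δv = Δv₁ + Δv₂ = 19290 m/s = 19.29 km/s.

Δv_total ≈ 19.29 km/s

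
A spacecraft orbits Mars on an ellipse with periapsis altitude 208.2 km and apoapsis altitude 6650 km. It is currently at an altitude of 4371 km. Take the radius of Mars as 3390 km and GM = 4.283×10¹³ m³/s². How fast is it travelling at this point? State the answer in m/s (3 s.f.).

v ≈ 2180 m/s

r_p = 3390 + 208.2 = 3598.2 km = 3.5982×10⁶ m.
r_a = 3390 + 6650 = 10040 km = 1.0040×10⁷ m.
r = 3390 + 4371 = 7761.0 km = 7.761×10⁶ m.
Semi-major axis a = (r_p + r_a)/2 = 6819.1 km = 6.819×10⁶ m.
Vis-viva: v² = μ(2/r − 1/a) = 4.283×10¹³ × (2.577×10⁻⁷ − 1.466×10⁻⁷) = 4.756×10⁶ m²/s².
v = 2181 m/s.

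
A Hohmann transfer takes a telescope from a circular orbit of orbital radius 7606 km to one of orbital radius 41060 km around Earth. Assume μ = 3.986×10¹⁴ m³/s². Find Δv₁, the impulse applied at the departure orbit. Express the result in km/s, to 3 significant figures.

Δv ≈ 2.16 km/s

r₁ = 7606 km = 7.606×10⁶ m.
r₂ = 41060 km = 4.106×10⁷ m.
Transfer ellipse a_t = (r₁ + r₂)/2 = 2.433×10⁷ m.
At r₁: circular v_c1 = √(μ/r₁) = 7239 m/s; transfer-perigee v_p = √[μ(2/r₁ − 1/a_t)] = 9404 m/s.
Δv₁ = v_p − v_c1 = 2165 m/s.
= 2.165 km/s.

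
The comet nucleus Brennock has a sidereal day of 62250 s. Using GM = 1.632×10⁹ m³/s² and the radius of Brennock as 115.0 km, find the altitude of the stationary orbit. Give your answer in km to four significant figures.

A synchronous orbit has period T, so by Kepler's third law a = (μT²/4π²)^(1/3).
μT²/4π² = 1.632×10⁹ × (6.225×10⁴)² / 39.48 = 1.602×10¹⁷ m³.
a = 5.431×10⁵ m = 543.10 km.
Altitude h = a − R = 543.10 − 115.0 = 428.10 km.

h_sync ≈ 428.1 km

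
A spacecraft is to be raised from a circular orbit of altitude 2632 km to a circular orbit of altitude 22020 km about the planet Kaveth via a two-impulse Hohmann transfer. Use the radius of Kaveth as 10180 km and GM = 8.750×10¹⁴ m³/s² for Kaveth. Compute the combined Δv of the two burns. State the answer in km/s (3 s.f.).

r₁ = 10180 + 2632 = 12812 km = 1.2812×10⁷ m.
r₂ = 10180 + 22020 = 32200 km = 3.2200×10⁷ m.
Transfer ellipse a_t = (r₁ + r₂)/2 = 2.251×10⁷ m.
At r₁: circular v_c1 = √(μ/r₁) = 8264 m/s; transfer-periapsis v_p = √[μ(2/r₁ − 1/a_t)] = 9885 m/s.
Δv₁ = v_p − v_c1 = 1621 m/s.
At r₂: circular v_c2 = √(μ/r₂) = 5213 m/s; transfer-apoapsis v_a = √[μ(2/r₂ − 1/a_t)] = 3933 m/s.
Δv₂ = v_c2 − v_a = 1280 m/s.
Total Δv = Δv₁ + Δv₂ = 2901 m/s = 2.901 km/s.

Δv_total ≈ 2.90 km/s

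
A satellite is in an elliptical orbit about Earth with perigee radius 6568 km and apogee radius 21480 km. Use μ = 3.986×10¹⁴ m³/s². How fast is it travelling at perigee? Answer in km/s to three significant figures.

Semi-major axis a = (r_p + r_a)/2 = 14024 km = 1.402×10⁷ m.
Vis-viva: v² = μ(2/r − 1/a) = 3.986×10¹⁴ × (3.045×10⁻⁷ − 7.131×10⁻⁸) = 9.295×10⁷ m²/s².
v = 9641 m/s = 9.641 km/s.

v ≈ 9.64 km/s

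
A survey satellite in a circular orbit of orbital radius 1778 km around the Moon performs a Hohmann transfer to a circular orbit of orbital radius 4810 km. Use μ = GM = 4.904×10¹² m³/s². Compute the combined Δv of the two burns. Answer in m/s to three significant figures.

Δv_total ≈ 614 m/s

r₁ = 1778 km = 1.778×10⁶ m.
r₂ = 4810 km = 4.810×10⁶ m.
Transfer ellipse a_t = (r₁ + r₂)/2 = 3.294×10⁶ m.
At r₁: circular v_c1 = √(μ/r₁) = 1661 m/s; transfer-perilune v_p = √[μ(2/r₁ − 1/a_t)] = 2007 m/s.
Δv₁ = v_p − v_c1 = 346.1 m/s.
At r₂: circular v_c2 = √(μ/r₂) = 1010 m/s; transfer-apolune v_a = √[μ(2/r₂ − 1/a_t)] = 741.8 m/s.
Δv₂ = v_c2 − v_a = 267.9 m/s.
Total Δv = Δv₁ + Δv₂ = 614.0 m/s.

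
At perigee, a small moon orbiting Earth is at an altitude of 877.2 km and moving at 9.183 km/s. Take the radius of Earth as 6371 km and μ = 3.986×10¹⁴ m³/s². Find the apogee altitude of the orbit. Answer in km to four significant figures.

r_p = 6371 + 877.2 = 7248.2 km = 7.248×10⁶ m.
Specific energy ε = v²/2 − μ/r = -1.283×10⁷ J/kg, so a = −μ/(2ε) = 1.553×10⁷ m.
The apsides satisfy r_p + r_a = 2a, so the apogee radius is 2a − r_p = 2.382×10⁷ m = 23822 km.
Apogee altitude = 23822 − 6371 = 17451 km.

apogee altitude ≈ 17450 km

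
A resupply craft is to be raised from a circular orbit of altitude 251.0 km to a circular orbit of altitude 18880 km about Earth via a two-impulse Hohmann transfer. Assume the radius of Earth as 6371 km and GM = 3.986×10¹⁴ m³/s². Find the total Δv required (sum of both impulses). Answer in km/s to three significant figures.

Δv_total ≈ 3.42 km/s

r₁ = 6371 + 251.0 = 6622.0 km = 6.6220×10⁶ m.
r₂ = 6371 + 18880 = 25251 km = 2.5251×10⁷ m.
Transfer ellipse a_t = (r₁ + r₂)/2 = 1.594×10⁷ m.
At r₁: circular v_c1 = √(μ/r₁) = 7758 m/s; transfer-perigee v_p = √[μ(2/r₁ − 1/a_t)] = 9766 m/s.
Δv₁ = v_p − v_c1 = 2008 m/s.
At r₂: circular v_c2 = √(μ/r₂) = 3973 m/s; transfer-apogee v_a = √[μ(2/r₂ − 1/a_t)] = 2561 m/s.
Δv₂ = v_c2 − v_a = 1412 m/s.
Total Δv = Δv₁ + Δv₂ = 3420 m/s = 3.420 km/s.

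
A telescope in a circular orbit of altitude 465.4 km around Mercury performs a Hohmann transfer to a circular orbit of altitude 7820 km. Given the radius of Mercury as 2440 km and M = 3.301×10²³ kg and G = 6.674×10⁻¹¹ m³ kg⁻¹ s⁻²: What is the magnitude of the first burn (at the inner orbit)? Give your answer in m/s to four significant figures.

Δv ≈ 684.2 m/s

μ = GM = 6.674×10⁻¹¹ × 3.301×10²³ = 2.203×10¹³ m³/s².
r₁ = 2440 + 465.4 = 2905.4 km = 2.9054×10⁶ m.
r₂ = 2440 + 7820 = 10260 km = 1.0260×10⁷ m.
Transfer ellipse a_t = (r₁ + r₂)/2 = 6.583×10⁶ m.
At r₁: circular v_c1 = √(μ/r₁) = 2754 m/s; transfer-periherm v_p = √[μ(2/r₁ − 1/a_t)] = 3438 m/s.
Δv₁ = v_p − v_c1 = 684.2 m/s.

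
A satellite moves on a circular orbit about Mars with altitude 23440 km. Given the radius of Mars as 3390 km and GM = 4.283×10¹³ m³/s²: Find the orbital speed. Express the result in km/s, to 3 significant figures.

v ≈ 1.26 km/s

r = 3390 + 23440 = 26830 km = 2.6830×10⁷ m.
For a circular orbit v = √(μ/r) = √(4.283×10¹³ / 2.683×10⁷) = √(1.596×10⁶) = 1263 m/s.
That is 1.263 km/s.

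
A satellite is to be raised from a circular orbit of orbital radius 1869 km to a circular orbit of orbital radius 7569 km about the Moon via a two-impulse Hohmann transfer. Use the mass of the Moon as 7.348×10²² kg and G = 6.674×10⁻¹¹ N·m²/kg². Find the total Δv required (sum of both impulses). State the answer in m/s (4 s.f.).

Δv_total ≈ 730.0 m/s

μ = GM = 6.674×10⁻¹¹ × 7.348×10²² = 4.904×10¹² m³/s².
r₁ = 1869 km = 1.869×10⁶ m.
r₂ = 7569 km = 7.569×10⁶ m.
Transfer ellipse a_t = (r₁ + r₂)/2 = 4.719×10⁶ m.
At r₁: circular v_c1 = √(μ/r₁) = 1620 m/s; transfer-perilune v_p = √[μ(2/r₁ − 1/a_t)] = 2051 m/s.
Δv₁ = v_p − v_c1 = 431.6 m/s.
At r₂: circular v_c2 = √(μ/r₂) = 804.9 m/s; transfer-apolune v_a = √[μ(2/r₂ − 1/a_t)] = 506.6 m/s.
Δv₂ = v_c2 − v_a = 298.4 m/s.
Total Δv = Δv₁ + Δv₂ = 730.0 m/s.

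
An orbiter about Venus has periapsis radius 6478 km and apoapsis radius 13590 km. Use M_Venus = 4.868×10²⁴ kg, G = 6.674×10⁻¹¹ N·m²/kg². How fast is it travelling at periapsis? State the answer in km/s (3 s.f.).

v ≈ 8.24 km/s

μ = GM = 6.674×10⁻¹¹ × 4.868×10²⁴ = 3.249×10¹⁴ m³/s².
Semi-major axis a = (r_p + r_a)/2 = 10034 km = 1.003×10⁷ m.
Vis-viva: v² = μ(2/r − 1/a) = 3.249×10¹⁴ × (3.087×10⁻⁷ − 9.966×10⁻⁸) = 6.793×10⁷ m²/s².
v = 8242 m/s = 8.242 km/s.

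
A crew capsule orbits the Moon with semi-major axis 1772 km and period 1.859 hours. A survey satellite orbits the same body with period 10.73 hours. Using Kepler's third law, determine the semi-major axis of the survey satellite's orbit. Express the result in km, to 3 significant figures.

a₂ ≈ 5700 km

Kepler's third law: a³ ∝ T², so a₂ = a₁ (T₂/T₁)^(2/3).
T₂/T₁ = 5.772, (T₂/T₁)^(2/3) = 3.218.
a₂ = 1772 × 3.218 = 5702 km.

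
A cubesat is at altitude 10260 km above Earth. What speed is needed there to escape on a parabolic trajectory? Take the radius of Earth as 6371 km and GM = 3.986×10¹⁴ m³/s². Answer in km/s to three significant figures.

r = 6371 + 10260 = 16631 km = 1.6631×10⁷ m.
Escape speed v_esc = √(2μ/r) = √(2 × 3.986×10¹⁴ / 1.663×10⁷) = √(4.793×10⁷) = 6923 m/s.
= 6.923 km/s.

v_esc ≈ 6.92 km/s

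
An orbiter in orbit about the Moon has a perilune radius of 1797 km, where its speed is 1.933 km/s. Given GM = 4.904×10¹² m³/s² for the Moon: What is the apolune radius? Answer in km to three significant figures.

r_p = 1.797×10⁶ m.
Specific energy ε = v²/2 − μ/r = -8.607×10⁵ J/kg, so a = −μ/(2ε) = 2.849×10⁶ m.
The apsides satisfy r_p + r_a = 2a, so the apolune radius is 2a − r_p = 3.900×10⁶ m = 3900.4 km.

apolune radius ≈ 3900 km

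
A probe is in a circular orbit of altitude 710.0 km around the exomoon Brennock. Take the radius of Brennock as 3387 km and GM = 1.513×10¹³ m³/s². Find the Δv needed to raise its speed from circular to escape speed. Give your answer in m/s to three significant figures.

r = 3387 + 710.0 = 4097.0 km = 4.0970×10⁶ m.
Circular speed v_c = √(μ/r) = 1922 m/s.
Escape speed v_esc = √(2μ/r) = √2 × v_c = 2718 m/s.
Δv = v_esc − v_c = 796.0 m/s.

Δv ≈ 796 m/s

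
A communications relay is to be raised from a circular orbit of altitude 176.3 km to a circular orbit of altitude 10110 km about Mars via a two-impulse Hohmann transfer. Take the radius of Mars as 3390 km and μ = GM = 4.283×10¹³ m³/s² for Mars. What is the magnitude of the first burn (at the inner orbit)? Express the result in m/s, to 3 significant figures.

Δv ≈ 893 m/s

r₁ = 3390 + 176.3 = 3566.3 km = 3.5663×10⁶ m.
r₂ = 3390 + 10110 = 13500 km = 1.3500×10⁷ m.
Transfer ellipse a_t = (r₁ + r₂)/2 = 8.533×10⁶ m.
At r₁: circular v_c1 = √(μ/r₁) = 3465 m/s; transfer-periapsis v_p = √[μ(2/r₁ − 1/a_t)] = 4359 m/s.
Δv₁ = v_p − v_c1 = 893.4 m/s.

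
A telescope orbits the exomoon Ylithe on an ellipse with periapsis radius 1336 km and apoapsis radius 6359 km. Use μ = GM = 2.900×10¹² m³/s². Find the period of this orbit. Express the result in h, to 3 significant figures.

Semi-major axis a = (r_p + r_a)/2 = (1336.0 + 6359.0)/2 = 3847.5 km = 3.848×10⁶ m.
By Kepler's third law T = 2π√(a³/μ) = 2π × 4.432×10³ = 2.785×10⁴ s.
= 7.735 h.

T ≈ 7.73 h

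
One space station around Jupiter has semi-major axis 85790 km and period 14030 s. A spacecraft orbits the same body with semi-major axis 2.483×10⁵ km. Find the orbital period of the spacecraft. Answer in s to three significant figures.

T₂ ≈ 69100 s

Kepler's third law: T² ∝ a³, so T₂ = T₁ (a₂/a₁)^(3/2).
a₂/a₁ = 2.894, (a₂/a₁)^(3/2) = 4.924.
T₂ = 14030 × 4.924 = 69080 s.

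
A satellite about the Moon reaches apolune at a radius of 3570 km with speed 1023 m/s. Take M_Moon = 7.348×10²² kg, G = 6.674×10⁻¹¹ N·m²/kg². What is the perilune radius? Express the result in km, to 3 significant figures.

perilune radius ≈ 2200 km

μ = GM = 6.674×10⁻¹¹ × 7.348×10²² = 4.904×10¹² m³/s².
r_a = 3.570×10⁶ m.
Specific energy ε = v²/2 − μ/r = -8.504×10⁵ J/kg, so a = −μ/(2ε) = 2.883×10⁶ m.
The apsides satisfy r_p + r_a = 2a, so the perilune radius is 2a − r_a = 2.197×10⁶ m = 2196.6 km.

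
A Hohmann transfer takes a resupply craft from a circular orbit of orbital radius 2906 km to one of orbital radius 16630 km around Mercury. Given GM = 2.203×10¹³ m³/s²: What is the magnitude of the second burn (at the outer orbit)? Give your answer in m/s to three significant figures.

Δv ≈ 523 m/s

r₁ = 2906 km = 2.906×10⁶ m.
r₂ = 16630 km = 1.663×10⁷ m.
Transfer ellipse a_t = (r₁ + r₂)/2 = 9.768×10⁶ m.
At r₁: circular v_c1 = √(μ/r₁) = 2753 m/s; transfer-periherm v_p = √[μ(2/r₁ − 1/a_t)] = 3593 m/s.
At r₂: circular v_c2 = √(μ/r₂) = 1151 m/s; transfer-apoherm v_a = √[μ(2/r₂ − 1/a_t)] = 627.8 m/s.
Δv₂ = v_c2 − v_a = 523.2 m/s.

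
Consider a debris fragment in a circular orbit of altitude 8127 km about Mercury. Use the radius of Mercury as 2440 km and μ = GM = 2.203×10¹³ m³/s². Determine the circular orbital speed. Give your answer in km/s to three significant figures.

v ≈ 1.44 km/s

r = 2440 + 8127 = 10567 km = 1.0567×10⁷ m.
For a circular orbit v = √(μ/r) = √(2.203×10¹³ / 1.057×10⁷) = √(2.085×10⁶) = 1444 m/s.
That is 1.444 km/s.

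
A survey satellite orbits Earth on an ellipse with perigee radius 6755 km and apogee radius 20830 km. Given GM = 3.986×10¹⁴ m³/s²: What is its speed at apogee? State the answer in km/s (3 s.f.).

v ≈ 3.06 km/s

Semi-major axis a = (r_p + r_a)/2 = 13792 km = 1.379×10⁷ m.
Vis-viva: v² = μ(2/r − 1/a) = 3.986×10¹⁴ × (9.602×10⁻⁸ − 7.250×10⁻⁸) = 9.372×10⁶ m²/s².
v = 3061 m/s = 3.061 km/s.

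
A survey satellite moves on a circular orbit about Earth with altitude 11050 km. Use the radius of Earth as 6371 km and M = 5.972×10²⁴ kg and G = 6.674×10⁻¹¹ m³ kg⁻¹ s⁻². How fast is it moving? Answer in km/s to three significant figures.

μ = GM = 6.674×10⁻¹¹ × 5.972×10²⁴ = 3.986×10¹⁴ m³/s².
r = 6371 + 11050 = 17421 km = 1.7421×10⁷ m.
For a circular orbit v = √(μ/r) = √(3.986×10¹⁴ / 1.742×10⁷) = √(2.288×10⁷) = 4783 m/s.
That is 4.783 km/s.

v ≈ 4.78 km/s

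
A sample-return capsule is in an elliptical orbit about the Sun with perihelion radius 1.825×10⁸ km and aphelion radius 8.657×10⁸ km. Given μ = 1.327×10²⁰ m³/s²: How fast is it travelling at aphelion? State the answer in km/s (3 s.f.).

v ≈ 7.31 km/s

Semi-major axis a = (r_p + r_a)/2 = 5.2410×10⁸ km = 5.241×10¹¹ m.
Vis-viva: v² = μ(2/r − 1/a) = 1.327×10²⁰ × (2.310×10⁻¹² − 1.908×10⁻¹²) = 5.338×10⁷ m²/s².
v = 7306 m/s = 7.306 km/s.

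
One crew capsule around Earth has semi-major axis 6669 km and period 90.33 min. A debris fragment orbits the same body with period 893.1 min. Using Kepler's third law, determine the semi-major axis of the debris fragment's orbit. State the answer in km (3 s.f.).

Kepler's third law: a³ ∝ T², so a₂ = a₁ (T₂/T₁)^(2/3).
T₂/T₁ = 9.887, (T₂/T₁)^(2/3) = 4.607.
a₂ = 6669 × 4.607 = 30720 km.

a₂ ≈ 30700 km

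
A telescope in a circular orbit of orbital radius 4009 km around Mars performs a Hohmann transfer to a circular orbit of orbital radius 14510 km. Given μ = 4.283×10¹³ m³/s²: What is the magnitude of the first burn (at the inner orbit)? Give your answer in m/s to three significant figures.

Δv ≈ 823 m/s

r₁ = 4009 km = 4.009×10⁶ m.
r₂ = 14510 km = 1.451×10⁷ m.
Transfer ellipse a_t = (r₁ + r₂)/2 = 9.260×10⁶ m.
At r₁: circular v_c1 = √(μ/r₁) = 3269 m/s; transfer-periapsis v_p = √[μ(2/r₁ − 1/a_t)] = 4092 m/s.
Δv₁ = v_p − v_c1 = 823.1 m/s.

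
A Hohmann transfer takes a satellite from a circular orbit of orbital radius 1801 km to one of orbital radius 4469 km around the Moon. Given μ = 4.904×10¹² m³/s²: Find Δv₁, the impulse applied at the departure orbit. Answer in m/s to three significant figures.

Δv ≈ 320 m/s

r₁ = 1801 km = 1.801×10⁶ m.
r₂ = 4469 km = 4.469×10⁶ m.
Transfer ellipse a_t = (r₁ + r₂)/2 = 3.135×10⁶ m.
At r₁: circular v_c1 = √(μ/r₁) = 1650 m/s; transfer-perilune v_p = √[μ(2/r₁ − 1/a_t)] = 1970 m/s.
Δv₁ = v_p − v_c1 = 320.0 m/s.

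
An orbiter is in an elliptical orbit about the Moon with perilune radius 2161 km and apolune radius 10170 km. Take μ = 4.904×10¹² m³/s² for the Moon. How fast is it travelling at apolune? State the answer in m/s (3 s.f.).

v ≈ 411 m/s

Semi-major axis a = (r_p + r_a)/2 = 6165.5 km = 6.166×10⁶ m.
Vis-viva: v² = μ(2/r − 1/a) = 4.904×10¹² × (1.967×10⁻⁷ − 1.622×10⁻⁷) = 1.690×10⁵ m²/s².
v = 411.1 m/s.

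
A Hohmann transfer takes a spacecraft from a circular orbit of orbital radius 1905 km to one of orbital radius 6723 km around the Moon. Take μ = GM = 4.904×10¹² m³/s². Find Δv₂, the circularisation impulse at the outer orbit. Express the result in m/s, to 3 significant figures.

Δv ≈ 287 m/s

r₁ = 1905 km = 1.905×10⁶ m.
r₂ = 6723 km = 6.723×10⁶ m.
Transfer ellipse a_t = (r₁ + r₂)/2 = 4.314×10⁶ m.
At r₁: circular v_c1 = √(μ/r₁) = 1604 m/s; transfer-perilune v_p = √[μ(2/r₁ − 1/a_t)] = 2003 m/s.
At r₂: circular v_c2 = √(μ/r₂) = 854.1 m/s; transfer-apolune v_a = √[μ(2/r₂ − 1/a_t)] = 567.5 m/s.
Δv₂ = v_c2 − v_a = 286.5 m/s.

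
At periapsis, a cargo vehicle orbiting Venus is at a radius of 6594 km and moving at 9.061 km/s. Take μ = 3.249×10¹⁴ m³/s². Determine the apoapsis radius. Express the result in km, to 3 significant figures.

apoapsis radius ≈ 32900 km

r_p = 6.594×10⁶ m.
Specific energy ε = v²/2 − μ/r = -8.221×10⁶ J/kg, so a = −μ/(2ε) = 1.976×10⁷ m.
The apsides satisfy r_p + r_a = 2a, so the apoapsis radius is 2a − r_p = 3.293×10⁷ m = 32926 km.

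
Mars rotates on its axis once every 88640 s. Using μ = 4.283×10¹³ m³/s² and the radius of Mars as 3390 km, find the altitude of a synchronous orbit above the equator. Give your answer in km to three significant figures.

A synchronous orbit has period T, so by Kepler's third law a = (μT²/4π²)^(1/3).
μT²/4π² = 4.283×10¹³ × (8.864×10⁴)² / 39.48 = 8.524×10²¹ m³.
a = 2.043×10⁷ m = 20428 km.
Altitude h = a − R = 20428 − 3390 = 17038 km.

h_sync ≈ 17000 km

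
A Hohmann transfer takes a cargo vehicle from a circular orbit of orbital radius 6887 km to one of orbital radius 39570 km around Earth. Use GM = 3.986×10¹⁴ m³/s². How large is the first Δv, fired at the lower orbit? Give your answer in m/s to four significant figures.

Δv ≈ 2322 m/s

r₁ = 6887 km = 6.887×10⁶ m.
r₂ = 39570 km = 3.957×10⁷ m.
Transfer ellipse a_t = (r₁ + r₂)/2 = 2.323×10⁷ m.
At r₁: circular v_c1 = √(μ/r₁) = 7608 m/s; transfer-perigee v_p = √[μ(2/r₁ − 1/a_t)] = 9929 m/s.
Δv₁ = v_p − v_c1 = 2322 m/s.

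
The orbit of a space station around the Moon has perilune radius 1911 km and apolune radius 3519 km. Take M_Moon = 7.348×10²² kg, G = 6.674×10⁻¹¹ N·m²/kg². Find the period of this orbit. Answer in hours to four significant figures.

μ = GM = 6.674×10⁻¹¹ × 7.348×10²² = 4.904×10¹² m³/s².
Semi-major axis a = (r_p + r_a)/2 = (1911.0 + 3519.0)/2 = 2715.0 km = 2.715×10⁶ m.
By Kepler's third law T = 2π√(a³/μ) = 2π × 2.020×10³ = 1.269×10⁴ s.
= 3.526 hours.

T ≈ 3.526 hours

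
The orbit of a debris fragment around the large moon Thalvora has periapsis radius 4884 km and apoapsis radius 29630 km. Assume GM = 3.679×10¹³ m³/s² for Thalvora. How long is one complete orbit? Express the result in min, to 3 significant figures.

Semi-major axis a = (r_p + r_a)/2 = (4884.0 + 29630)/2 = 17257 km = 1.726×10⁷ m.
By Kepler's third law T = 2π√(a³/μ) = 2π × 1.182×10⁴ = 7.426×10⁴ s.
= 1238 min.

T ≈ 1240 min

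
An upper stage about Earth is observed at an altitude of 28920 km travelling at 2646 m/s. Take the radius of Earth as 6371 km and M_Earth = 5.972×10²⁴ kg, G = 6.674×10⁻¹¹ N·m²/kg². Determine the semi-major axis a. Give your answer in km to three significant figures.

μ = GM = 6.674×10⁻¹¹ × 5.972×10²⁴ = 3.986×10¹⁴ m³/s².
r = 6371 + 28920 = 35291 km = 3.529×10⁷ m.
Specific orbital energy ε = v²/2 − μ/r = (2646)²/2 − 3.986×10¹⁴/3.529×10⁷ = -7.793×10⁶ J/kg.
Since ε = −μ/(2a), a = −μ/(2ε) = 2.557×10⁷ m = 25572 km.

a ≈ 25600 km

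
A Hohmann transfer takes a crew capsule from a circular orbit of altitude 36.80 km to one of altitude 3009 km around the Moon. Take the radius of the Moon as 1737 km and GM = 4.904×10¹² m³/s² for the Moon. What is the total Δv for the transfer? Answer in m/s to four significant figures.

Δv_total ≈ 610.2 m/s

r₁ = 1737 + 36.80 = 1773.8 km = 1.7738×10⁶ m.
r₂ = 1737 + 3009 = 4746.0 km = 4.7460×10⁶ m.
Transfer ellipse a_t = (r₁ + r₂)/2 = 3.260×10⁶ m.
At r₁: circular v_c1 = √(μ/r₁) = 1663 m/s; transfer-perilune v_p = √[μ(2/r₁ − 1/a_t)] = 2006 m/s.
Δv₁ = v_p − v_c1 = 343.5 m/s.
At r₂: circular v_c2 = √(μ/r₂) = 1017 m/s; transfer-apolune v_a = √[μ(2/r₂ − 1/a_t)] = 749.8 m/s.
Δv₂ = v_c2 − v_a = 266.7 m/s.
Total Δv = Δv₁ + Δv₂ = 610.2 m/s.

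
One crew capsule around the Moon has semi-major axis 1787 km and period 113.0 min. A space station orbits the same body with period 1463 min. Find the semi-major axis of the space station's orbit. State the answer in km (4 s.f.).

a₂ ≈ 9853 km

Kepler's third law: a³ ∝ T², so a₂ = a₁ (T₂/T₁)^(2/3).
T₂/T₁ = 12.95, (T₂/T₁)^(2/3) = 5.514.
a₂ = 1787 × 5.514 = 9853 km.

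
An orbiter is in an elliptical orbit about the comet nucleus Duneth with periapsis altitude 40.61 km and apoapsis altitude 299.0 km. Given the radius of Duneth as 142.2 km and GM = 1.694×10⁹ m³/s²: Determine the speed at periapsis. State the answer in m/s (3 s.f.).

v ≈ 114 m/s

r_p = 142.2 + 40.61 = 182.81 km = 1.8281×10⁵ m.
r_a = 142.2 + 299.0 = 441.20 km = 4.4120×10⁵ m.
Semi-major axis a = (r_p + r_a)/2 = 312.00 km = 3.120×10⁵ m.
Vis-viva: v² = μ(2/r − 1/a) = 1.694×10⁹ × (1.094×10⁻⁵ − 3.205×10⁻⁶) = 1.310×10⁴ m²/s².
v = 114.5 m/s.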